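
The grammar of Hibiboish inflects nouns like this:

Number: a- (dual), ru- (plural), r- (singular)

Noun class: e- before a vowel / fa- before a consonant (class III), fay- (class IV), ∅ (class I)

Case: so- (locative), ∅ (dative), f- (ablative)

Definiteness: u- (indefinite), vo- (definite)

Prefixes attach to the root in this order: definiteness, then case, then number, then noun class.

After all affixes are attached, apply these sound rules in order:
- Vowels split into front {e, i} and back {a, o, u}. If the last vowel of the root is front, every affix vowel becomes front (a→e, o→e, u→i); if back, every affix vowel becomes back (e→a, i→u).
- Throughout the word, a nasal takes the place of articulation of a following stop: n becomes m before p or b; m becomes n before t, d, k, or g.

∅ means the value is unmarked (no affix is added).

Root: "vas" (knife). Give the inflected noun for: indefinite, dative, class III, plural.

Attach definiteness indefinite u- → uvas.
case = dative: zero marking, form stays uvas.
Attach number plural ru- → ruuvas.
Attach noun class class III fa- (before consonant 'r') → faruuvas.
Vowel harmony: no change.
Nasal assimilation: no change.

faruuvas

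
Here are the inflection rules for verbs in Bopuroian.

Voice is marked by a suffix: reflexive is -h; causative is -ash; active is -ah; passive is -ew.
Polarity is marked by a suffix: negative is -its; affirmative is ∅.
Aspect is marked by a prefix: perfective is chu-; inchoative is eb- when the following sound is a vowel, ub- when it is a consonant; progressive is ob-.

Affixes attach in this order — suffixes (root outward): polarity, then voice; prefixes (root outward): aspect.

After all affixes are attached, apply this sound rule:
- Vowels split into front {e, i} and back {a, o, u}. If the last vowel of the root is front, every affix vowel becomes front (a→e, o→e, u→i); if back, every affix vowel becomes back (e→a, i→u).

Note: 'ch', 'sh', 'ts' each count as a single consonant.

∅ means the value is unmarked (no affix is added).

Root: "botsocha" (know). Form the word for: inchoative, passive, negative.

Attach aspect inchoative ub- (before consonant 'b') → ubbotsocha.
Attach polarity negative -its → ubbotsochaits.
Attach voice passive -ew → ubbotsochaitsew.
Apply vowel harmony: ubbotsochaitsew → ubbotsochautsaw.

ubbotsochautsaw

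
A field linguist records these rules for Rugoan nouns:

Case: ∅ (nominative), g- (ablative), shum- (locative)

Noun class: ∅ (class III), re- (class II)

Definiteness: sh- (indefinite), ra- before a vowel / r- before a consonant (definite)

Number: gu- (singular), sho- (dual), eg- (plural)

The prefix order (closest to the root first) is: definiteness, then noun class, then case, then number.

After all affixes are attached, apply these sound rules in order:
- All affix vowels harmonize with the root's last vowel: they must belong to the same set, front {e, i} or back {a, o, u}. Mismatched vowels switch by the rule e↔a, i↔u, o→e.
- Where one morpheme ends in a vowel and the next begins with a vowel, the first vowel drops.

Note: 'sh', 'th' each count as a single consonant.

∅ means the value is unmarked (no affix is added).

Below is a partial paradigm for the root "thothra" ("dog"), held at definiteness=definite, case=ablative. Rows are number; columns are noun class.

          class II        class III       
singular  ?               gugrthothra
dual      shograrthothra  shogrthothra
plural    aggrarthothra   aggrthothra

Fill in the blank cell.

gugrarthothra

Attach definiteness definite r- (before consonant 'th') → rthothra.
Attach noun class class II re- → rerthothra.
Attach case ablative g- → grerthothra.
Attach number singular gu- → gugrerthothra.
Apply vowel harmony: gugrerthothra → gugrarthothra.
Vowel deletion: no change.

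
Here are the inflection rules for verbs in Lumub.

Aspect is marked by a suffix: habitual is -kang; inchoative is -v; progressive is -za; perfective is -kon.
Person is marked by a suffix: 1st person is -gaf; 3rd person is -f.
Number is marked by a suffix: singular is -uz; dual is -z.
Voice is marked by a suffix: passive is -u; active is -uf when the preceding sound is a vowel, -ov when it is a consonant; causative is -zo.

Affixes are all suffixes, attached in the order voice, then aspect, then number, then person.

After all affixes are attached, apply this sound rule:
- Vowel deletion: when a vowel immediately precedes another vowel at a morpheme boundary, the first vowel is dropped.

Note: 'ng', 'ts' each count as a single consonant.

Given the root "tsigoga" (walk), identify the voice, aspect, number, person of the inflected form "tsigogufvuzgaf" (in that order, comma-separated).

active, inchoative, singular, 1st person

Segment: tsigoga-uf-v-uz-gaf.
voice: -uf/ov → active.
aspect: -v → inchoative.
number: -uz → singular.
person: -gaf → 1st person.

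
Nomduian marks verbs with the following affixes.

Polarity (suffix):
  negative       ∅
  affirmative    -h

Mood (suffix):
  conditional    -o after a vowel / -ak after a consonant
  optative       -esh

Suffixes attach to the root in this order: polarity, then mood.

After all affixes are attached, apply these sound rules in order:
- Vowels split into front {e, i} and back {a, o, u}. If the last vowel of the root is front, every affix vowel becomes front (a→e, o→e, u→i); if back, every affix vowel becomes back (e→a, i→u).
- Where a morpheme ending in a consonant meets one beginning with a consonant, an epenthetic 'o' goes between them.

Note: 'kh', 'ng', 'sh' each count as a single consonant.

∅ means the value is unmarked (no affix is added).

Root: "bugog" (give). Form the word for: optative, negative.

bugogash

polarity = negative: zero marking, form stays bugog.
Attach mood optative -esh → bugogesh.
Apply vowel harmony: bugogesh → bugogash.
Epenthesis: no change.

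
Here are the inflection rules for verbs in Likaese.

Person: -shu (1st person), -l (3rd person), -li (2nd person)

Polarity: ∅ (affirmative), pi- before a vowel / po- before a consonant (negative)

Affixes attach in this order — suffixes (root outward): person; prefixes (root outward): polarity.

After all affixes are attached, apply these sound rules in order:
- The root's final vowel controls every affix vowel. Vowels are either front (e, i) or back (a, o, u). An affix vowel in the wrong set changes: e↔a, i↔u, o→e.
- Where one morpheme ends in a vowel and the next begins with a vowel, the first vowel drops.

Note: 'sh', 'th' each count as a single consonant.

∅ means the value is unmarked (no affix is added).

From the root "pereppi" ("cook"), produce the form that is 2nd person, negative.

Attach polarity negative po- (before consonant 'p') → popereppi.
Attach person 2nd person -li → popereppili.
Apply vowel harmony: popereppili → pepereppili.
Vowel deletion: no change.

pepereppili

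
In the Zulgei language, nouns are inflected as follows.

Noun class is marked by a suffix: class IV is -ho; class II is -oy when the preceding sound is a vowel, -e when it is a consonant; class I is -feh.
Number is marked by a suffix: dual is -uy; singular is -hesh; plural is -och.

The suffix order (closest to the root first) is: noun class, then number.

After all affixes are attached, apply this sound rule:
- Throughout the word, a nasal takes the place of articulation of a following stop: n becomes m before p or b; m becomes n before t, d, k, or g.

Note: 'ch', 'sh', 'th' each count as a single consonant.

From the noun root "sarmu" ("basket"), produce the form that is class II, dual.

sarmuoyuy

Attach noun class class II -oy (after vowel 'u') → sarmuoy.
Attach number dual -uy → sarmuoyuy.
Nasal assimilation: no change.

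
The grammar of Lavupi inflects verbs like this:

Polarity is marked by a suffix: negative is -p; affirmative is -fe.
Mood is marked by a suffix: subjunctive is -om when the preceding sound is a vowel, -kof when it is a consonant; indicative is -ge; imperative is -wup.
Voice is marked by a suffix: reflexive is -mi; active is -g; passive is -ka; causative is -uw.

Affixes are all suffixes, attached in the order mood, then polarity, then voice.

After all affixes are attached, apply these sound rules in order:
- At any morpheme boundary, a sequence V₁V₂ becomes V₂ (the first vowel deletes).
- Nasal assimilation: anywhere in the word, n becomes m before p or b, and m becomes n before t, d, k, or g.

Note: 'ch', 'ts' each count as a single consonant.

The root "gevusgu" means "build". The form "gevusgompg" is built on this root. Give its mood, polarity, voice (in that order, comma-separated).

subjunctive, negative, active

Segment: gevusgu-om-p-g.
mood: -om/kof → subjunctive.
polarity: -p → negative.
voice: -g → active.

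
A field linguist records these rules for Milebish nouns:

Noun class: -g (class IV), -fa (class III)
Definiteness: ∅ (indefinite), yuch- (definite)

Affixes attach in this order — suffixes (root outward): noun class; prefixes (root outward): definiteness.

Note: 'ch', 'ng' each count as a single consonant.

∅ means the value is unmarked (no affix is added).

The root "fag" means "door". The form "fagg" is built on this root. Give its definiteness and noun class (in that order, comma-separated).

indefinite, class IV

Segment: fag-g.
definiteness: ∅ → indefinite.
noun class: -g → class IV.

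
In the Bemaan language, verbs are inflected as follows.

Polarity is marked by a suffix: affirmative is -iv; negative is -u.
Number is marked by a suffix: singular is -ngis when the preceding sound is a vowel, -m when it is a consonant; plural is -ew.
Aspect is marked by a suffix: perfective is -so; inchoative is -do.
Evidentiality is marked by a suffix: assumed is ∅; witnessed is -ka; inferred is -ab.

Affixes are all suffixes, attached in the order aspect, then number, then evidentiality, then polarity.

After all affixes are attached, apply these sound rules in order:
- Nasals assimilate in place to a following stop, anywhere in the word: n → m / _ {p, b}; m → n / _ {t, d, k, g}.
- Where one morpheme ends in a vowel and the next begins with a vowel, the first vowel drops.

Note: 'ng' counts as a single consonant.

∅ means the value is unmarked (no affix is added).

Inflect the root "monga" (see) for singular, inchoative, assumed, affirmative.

mongadongisiv

Attach aspect inchoative -do → mongado.
Attach number singular -ngis (after vowel 'o') → mongadongis.
evidentiality = assumed: zero marking, form stays mongadongis.
Attach polarity affirmative -iv → mongadongisiv.
Nasal assimilation: no change.
Vowel deletion: no change.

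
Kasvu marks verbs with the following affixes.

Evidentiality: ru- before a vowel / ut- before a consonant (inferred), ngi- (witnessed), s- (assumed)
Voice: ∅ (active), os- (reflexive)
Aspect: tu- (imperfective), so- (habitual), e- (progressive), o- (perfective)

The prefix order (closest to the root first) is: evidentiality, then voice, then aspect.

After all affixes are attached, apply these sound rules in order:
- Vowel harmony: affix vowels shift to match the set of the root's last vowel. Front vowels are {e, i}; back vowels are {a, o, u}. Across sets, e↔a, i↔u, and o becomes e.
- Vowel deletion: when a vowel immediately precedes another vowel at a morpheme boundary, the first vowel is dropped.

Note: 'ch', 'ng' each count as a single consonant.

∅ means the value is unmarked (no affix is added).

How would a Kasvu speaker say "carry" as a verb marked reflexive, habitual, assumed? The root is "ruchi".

Attach evidentiality assumed s- → sruchi.
Attach voice reflexive os- → ossruchi.
Attach aspect habitual so- → soossruchi.
Apply vowel harmony: soossruchi → seessruchi.
Apply vowel deletion: seessruchi → sessruchi.

sessruchi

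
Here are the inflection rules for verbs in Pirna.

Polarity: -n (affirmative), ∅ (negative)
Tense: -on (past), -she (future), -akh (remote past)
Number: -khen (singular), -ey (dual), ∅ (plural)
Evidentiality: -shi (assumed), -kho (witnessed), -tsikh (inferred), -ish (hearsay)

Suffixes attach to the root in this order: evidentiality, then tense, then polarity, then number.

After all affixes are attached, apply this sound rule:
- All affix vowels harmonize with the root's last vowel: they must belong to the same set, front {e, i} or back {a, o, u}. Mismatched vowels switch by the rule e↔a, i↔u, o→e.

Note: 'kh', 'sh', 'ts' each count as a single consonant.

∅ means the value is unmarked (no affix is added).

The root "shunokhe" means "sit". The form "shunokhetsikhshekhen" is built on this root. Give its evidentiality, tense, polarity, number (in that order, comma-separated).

inferred, future, negative, singular

Segment: shunokhe-tsikh-she-khen.
evidentiality: -tsikh → inferred.
tense: -she → future.
polarity: ∅ → negative.
number: -khen → singular.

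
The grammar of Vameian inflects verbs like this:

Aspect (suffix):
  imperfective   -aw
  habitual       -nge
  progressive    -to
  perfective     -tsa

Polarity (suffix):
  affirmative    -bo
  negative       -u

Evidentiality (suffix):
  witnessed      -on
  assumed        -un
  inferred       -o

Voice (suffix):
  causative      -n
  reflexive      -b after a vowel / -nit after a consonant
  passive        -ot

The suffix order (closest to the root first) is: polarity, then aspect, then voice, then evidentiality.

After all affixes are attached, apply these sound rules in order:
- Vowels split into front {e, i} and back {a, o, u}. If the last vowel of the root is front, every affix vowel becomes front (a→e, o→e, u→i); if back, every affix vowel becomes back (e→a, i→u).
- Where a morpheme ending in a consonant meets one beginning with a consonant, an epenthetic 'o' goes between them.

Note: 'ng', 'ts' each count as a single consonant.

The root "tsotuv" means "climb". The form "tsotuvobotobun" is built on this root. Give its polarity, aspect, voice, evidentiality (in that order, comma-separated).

affirmative, progressive, reflexive, assumed

Segment: tsotuv-bo-to-b-un.
polarity: -bo → affirmative.
aspect: -to → progressive.
voice: -b/nit → reflexive.
evidentiality: -un → assumed.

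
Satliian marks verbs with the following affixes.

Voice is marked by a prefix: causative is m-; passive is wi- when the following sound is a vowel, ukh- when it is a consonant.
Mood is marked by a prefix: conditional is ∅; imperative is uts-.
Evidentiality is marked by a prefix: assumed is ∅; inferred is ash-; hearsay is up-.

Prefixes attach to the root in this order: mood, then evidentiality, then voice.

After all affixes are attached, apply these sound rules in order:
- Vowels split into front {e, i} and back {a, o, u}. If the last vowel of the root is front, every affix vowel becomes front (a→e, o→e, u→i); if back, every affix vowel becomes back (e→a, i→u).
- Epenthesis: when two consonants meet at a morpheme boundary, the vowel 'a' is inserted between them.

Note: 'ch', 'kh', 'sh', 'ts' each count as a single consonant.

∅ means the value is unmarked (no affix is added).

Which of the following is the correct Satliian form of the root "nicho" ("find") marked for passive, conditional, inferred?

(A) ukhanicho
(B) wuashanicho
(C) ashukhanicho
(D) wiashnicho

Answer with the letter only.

B

mood = conditional: zero marking, form stays nicho.
Attach evidentiality inferred ash- → ashnicho.
Attach voice passive wi- (before vowel 'a') → wiashnicho.
Apply vowel harmony: wiashnicho → wuashnicho.
Apply epenthesis: wuashnicho → wuashanicho.
So the correct form is wuashanicho, option (B).
(A) ukhanicho is wrong: it uses assumed instead of inferred for evidentiality.
(D) wiashnicho is wrong: it fails to apply the sound rule(s).
(C) ashukhanicho is wrong: it has the affixes in the wrong order.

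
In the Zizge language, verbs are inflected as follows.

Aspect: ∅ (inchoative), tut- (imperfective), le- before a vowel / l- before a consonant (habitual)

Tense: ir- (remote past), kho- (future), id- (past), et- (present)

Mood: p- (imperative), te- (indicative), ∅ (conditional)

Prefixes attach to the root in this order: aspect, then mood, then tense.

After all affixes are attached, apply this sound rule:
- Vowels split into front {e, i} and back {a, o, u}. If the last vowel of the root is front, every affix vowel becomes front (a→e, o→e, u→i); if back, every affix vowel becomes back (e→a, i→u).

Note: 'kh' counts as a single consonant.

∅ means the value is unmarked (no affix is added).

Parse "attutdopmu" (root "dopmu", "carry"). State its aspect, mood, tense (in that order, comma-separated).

imperfective, conditional, present

Segment: et-tut-dopmu.
aspect: tut- → imperfective.
mood: ∅ → conditional.
tense: et- → present.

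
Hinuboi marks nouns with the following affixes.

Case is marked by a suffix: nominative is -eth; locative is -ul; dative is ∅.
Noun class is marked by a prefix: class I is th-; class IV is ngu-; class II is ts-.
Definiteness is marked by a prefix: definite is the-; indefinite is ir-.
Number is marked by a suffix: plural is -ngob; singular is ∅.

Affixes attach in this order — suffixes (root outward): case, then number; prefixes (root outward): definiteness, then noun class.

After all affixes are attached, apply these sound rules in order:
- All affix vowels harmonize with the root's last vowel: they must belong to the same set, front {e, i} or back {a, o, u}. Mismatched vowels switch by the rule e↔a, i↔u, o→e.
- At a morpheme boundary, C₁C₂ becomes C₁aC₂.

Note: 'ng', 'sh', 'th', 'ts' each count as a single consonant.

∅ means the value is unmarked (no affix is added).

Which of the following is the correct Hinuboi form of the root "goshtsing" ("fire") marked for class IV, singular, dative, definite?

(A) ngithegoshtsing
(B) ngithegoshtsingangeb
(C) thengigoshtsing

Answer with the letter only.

A

Attach definiteness definite the- → thegoshtsing.
case = dative: zero marking, form stays thegoshtsing.
Attach noun class class IV ngu- → nguthegoshtsing.
number = singular: zero marking, form stays nguthegoshtsing.
Apply vowel harmony: nguthegoshtsing → ngithegoshtsing.
Epenthesis: no change.
So the correct form is ngithegoshtsing, option (A).
(C) thengigoshtsing is wrong: it has the affixes in the wrong order.
(B) ngithegoshtsingangeb is wrong: it uses plural instead of singular for number.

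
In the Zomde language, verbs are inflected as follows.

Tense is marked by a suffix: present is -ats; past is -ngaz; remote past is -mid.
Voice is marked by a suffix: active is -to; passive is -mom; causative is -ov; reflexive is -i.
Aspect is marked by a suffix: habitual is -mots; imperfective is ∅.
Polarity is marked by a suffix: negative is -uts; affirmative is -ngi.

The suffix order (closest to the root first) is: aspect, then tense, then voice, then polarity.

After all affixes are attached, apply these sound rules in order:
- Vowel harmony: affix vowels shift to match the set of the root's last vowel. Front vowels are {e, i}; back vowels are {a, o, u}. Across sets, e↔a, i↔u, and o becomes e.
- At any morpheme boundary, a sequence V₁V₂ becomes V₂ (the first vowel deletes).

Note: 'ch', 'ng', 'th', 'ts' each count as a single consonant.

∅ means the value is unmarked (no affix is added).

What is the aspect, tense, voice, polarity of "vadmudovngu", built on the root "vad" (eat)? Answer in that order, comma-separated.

imperfective, remote past, causative, affirmative

Segment: vad-mid-ov-ngi.
aspect: ∅ → imperfective.
tense: -mid → remote past.
voice: -ov → causative.
polarity: -ngi → affirmative.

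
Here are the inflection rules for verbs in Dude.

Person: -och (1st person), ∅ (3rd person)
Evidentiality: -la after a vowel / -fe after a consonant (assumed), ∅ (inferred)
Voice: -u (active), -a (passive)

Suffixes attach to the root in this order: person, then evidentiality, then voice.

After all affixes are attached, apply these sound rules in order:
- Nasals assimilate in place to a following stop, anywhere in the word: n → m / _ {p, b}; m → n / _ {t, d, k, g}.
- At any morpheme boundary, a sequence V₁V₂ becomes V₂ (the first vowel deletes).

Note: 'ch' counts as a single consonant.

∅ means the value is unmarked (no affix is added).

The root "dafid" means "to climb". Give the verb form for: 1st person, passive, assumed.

dafidochfa

Attach person 1st person -och → dafidoch.
Attach evidentiality assumed -fe (after consonant 'ch') → dafidochfe.
Attach voice passive -a → dafidochfea.
Nasal assimilation: no change.
Apply vowel deletion: dafidochfea → dafidochfa.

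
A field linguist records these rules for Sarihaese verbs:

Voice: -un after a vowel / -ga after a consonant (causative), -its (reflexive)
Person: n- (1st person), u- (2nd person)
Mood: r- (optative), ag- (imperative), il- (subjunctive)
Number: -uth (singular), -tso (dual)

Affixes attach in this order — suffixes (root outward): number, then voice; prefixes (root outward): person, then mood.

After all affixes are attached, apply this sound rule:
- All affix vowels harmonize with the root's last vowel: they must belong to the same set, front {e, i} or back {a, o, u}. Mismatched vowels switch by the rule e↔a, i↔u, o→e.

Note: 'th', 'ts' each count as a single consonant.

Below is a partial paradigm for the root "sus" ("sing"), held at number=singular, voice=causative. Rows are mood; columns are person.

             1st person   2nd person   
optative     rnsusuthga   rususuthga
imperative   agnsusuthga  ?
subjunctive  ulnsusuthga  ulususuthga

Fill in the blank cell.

agususuthga

Attach number singular -uth → susuth.
Attach person 2nd person u- → ususuth.
Attach voice causative -ga (after consonant 'th') → ususuthga.
Attach mood imperative ag- → agususuthga.
Vowel harmony: no change.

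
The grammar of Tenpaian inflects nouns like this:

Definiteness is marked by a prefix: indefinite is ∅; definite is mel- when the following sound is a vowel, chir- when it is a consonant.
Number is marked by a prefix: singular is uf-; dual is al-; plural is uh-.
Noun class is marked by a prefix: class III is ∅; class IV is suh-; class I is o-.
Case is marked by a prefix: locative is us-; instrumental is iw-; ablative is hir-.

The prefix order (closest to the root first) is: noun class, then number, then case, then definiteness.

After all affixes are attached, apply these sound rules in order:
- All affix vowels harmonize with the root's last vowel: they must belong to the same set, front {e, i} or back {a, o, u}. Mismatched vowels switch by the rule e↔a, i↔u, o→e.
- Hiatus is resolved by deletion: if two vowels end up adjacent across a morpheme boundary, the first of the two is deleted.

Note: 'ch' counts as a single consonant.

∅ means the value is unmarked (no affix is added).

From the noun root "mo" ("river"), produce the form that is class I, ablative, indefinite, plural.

huruhomo

Attach noun class class I o- → omo.
Attach number plural uh- → uhomo.
Attach case ablative hir- → hiruhomo.
definiteness = indefinite: zero marking, form stays hiruhomo.
Apply vowel harmony: hiruhomo → huruhomo.
Vowel deletion: no change.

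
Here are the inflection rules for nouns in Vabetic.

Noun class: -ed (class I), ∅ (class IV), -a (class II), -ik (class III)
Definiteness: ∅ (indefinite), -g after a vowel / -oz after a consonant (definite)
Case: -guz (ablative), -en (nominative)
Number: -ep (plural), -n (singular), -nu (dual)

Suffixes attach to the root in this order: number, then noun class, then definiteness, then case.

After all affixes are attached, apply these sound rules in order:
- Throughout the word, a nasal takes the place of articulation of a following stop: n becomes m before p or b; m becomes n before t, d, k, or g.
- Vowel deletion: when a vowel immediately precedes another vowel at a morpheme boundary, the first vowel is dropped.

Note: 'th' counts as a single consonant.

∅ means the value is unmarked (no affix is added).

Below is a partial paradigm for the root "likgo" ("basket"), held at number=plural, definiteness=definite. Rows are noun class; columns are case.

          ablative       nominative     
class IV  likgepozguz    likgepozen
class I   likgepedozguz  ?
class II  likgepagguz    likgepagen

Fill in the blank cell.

Attach number plural -ep → likgoep.
Attach noun class class I -ed → likgoeped.
Attach definiteness definite -oz (after consonant 'd') → likgoepedoz.
Attach case nominative -en → likgoepedozen.
Nasal assimilation: no change.
Apply vowel deletion: likgoepedozen → likgepedozen.

likgepedozen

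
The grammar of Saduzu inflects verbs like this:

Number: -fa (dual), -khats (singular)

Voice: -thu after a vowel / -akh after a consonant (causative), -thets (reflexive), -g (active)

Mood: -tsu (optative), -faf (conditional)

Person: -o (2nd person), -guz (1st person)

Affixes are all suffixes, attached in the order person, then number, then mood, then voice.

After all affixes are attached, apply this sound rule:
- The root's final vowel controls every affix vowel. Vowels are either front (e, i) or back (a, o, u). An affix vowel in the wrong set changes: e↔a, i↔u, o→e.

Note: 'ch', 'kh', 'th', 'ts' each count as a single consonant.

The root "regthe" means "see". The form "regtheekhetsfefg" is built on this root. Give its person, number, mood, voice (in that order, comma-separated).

2nd person, singular, conditional, active

Segment: regthe-o-khats-faf-g.
person: -o → 2nd person.
number: -khats → singular.
mood: -faf → conditional.
voice: -g → active.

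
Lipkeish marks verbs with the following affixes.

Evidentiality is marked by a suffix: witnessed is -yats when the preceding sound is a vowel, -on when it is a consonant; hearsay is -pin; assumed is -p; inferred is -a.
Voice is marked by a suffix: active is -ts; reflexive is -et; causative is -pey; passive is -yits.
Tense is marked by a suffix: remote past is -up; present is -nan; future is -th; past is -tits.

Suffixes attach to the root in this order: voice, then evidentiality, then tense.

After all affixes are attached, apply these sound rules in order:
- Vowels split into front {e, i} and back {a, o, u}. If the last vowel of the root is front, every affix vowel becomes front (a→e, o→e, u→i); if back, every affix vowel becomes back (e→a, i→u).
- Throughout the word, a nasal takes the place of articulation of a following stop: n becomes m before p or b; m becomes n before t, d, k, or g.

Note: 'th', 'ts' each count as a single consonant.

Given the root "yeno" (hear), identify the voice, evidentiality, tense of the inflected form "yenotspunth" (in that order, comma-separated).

active, hearsay, future

Segment: yeno-ts-pin-th.
voice: -ts → active.
evidentiality: -pin → hearsay.
tense: -th → future.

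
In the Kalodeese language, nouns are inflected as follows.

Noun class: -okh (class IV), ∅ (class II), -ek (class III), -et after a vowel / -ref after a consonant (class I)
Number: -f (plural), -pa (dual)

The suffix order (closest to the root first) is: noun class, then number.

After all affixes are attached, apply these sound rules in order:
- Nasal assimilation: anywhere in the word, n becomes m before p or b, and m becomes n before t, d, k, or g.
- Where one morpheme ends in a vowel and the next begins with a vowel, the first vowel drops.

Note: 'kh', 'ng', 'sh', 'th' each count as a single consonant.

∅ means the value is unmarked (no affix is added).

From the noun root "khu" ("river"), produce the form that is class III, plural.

khekf

Attach noun class class III -ek → khuek.
Attach number plural -f → khuekf.
Nasal assimilation: no change.
Apply vowel deletion: khuekf → khekf.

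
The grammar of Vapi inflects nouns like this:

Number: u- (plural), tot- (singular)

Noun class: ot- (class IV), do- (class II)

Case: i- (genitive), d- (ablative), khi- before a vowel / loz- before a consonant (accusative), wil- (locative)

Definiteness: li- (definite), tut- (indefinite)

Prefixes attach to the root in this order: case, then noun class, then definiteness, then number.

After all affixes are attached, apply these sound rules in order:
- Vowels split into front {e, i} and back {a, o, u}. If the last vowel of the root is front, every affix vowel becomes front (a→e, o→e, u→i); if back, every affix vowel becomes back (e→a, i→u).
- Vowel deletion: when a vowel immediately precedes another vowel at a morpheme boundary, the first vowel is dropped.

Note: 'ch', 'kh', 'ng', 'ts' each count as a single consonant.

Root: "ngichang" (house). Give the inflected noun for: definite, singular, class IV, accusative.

Attach case accusative loz- (before consonant 'ng') → lozngichang.
Attach noun class class IV ot- → otlozngichang.
Attach definiteness definite li- → liotlozngichang.
Attach number singular tot- → totliotlozngichang.
Apply vowel harmony: totliotlozngichang → totluotlozngichang.
Apply vowel deletion: totluotlozngichang → totlotlozngichang.

totlotlozngichang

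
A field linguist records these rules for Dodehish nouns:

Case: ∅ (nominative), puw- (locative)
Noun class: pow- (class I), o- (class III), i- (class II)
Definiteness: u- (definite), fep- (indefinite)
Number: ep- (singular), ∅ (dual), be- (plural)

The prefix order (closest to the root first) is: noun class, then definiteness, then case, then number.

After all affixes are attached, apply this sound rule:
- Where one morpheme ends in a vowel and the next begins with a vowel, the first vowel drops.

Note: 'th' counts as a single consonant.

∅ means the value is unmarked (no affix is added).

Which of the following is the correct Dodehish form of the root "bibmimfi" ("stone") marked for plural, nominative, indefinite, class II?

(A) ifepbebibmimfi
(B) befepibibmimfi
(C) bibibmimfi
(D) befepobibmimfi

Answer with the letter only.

B

Attach noun class class II i- → ibibmimfi.
Attach definiteness indefinite fep- → fepibibmimfi.
case = nominative: zero marking, form stays fepibibmimfi.
Attach number plural be- → befepibibmimfi.
Vowel deletion: no change.
So the correct form is befepibibmimfi, option (B).
(D) befepobibmimfi is wrong: it uses class III instead of class II for noun class.
(A) ifepbebibmimfi is wrong: it has the affixes in the wrong order.
(C) bibibmimfi is wrong: it uses definite instead of indefinite for definiteness.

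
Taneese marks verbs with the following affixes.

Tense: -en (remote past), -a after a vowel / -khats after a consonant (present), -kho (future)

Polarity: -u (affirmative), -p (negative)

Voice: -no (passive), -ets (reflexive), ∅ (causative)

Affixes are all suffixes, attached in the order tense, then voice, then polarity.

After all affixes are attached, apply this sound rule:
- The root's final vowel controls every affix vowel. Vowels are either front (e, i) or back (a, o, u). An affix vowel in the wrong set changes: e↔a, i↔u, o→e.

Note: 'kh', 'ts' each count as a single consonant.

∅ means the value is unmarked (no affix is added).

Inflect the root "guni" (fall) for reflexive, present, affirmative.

gunieetsi

Attach tense present -a (after vowel 'i') → gunia.
Attach voice reflexive -ets → guniaets.
Attach polarity affirmative -u → guniaetsu.
Apply vowel harmony: guniaetsu → gunieetsi.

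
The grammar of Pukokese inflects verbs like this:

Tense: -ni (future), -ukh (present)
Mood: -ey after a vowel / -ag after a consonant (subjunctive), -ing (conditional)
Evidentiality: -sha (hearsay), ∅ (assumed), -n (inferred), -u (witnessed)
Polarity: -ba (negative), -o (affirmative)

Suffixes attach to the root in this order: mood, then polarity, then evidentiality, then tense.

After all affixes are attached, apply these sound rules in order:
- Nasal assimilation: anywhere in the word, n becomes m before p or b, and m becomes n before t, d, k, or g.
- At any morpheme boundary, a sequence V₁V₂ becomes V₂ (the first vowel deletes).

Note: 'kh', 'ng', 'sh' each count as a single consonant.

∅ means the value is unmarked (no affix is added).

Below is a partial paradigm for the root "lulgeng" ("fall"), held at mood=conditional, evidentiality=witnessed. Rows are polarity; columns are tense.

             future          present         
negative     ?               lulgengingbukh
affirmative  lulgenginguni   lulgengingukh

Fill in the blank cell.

lulgengingbuni

Attach mood conditional -ing → lulgenging.
Attach polarity negative -ba → lulgengingba.
Attach evidentiality witnessed -u → lulgengingbau.
Attach tense future -ni → lulgengingbauni.
Nasal assimilation: no change.
Apply vowel deletion: lulgengingbauni → lulgengingbuni.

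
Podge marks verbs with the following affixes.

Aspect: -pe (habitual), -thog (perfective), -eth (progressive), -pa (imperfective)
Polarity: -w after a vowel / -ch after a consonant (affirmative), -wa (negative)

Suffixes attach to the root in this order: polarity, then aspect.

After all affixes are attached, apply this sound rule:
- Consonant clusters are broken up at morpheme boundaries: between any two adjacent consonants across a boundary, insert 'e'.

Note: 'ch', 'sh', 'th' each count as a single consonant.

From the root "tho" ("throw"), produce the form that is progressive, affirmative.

Attach polarity affirmative -w (after vowel 'o') → thow.
Attach aspect progressive -eth → thoweth.
Epenthesis: no change.

thoweth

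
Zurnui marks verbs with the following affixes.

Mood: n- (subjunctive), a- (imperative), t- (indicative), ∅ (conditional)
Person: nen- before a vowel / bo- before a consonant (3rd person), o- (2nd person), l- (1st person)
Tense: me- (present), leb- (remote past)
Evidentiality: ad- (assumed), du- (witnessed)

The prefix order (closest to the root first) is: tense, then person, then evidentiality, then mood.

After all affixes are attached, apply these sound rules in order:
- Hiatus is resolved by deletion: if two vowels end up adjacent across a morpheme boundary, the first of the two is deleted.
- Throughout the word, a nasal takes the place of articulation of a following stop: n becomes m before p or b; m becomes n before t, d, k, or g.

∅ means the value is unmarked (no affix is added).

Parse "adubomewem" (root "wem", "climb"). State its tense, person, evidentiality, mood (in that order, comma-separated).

present, 3rd person, witnessed, imperative

Segment: a-du-bo-me-wem.
tense: me- → present.
person: nen/bo- → 3rd person.
evidentiality: du- → witnessed.
mood: a- → imperative.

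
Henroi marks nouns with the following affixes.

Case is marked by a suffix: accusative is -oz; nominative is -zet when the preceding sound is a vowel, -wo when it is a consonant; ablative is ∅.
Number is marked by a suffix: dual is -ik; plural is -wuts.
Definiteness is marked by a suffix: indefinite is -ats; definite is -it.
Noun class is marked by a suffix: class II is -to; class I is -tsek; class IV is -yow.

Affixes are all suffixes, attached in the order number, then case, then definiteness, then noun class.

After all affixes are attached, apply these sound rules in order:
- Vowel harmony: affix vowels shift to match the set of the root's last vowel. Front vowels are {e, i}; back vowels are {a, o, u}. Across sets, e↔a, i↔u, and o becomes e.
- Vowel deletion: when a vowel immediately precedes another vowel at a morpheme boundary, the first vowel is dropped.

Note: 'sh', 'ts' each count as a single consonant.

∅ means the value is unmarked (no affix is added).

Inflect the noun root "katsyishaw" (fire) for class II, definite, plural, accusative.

katsyishawwutsozutto

Attach number plural -wuts → katsyishawwuts.
Attach case accusative -oz → katsyishawwutsoz.
Attach definiteness definite -it → katsyishawwutsozit.
Attach noun class class II -to → katsyishawwutsozitto.
Apply vowel harmony: katsyishawwutsozitto → katsyishawwutsozutto.
Vowel deletion: no change.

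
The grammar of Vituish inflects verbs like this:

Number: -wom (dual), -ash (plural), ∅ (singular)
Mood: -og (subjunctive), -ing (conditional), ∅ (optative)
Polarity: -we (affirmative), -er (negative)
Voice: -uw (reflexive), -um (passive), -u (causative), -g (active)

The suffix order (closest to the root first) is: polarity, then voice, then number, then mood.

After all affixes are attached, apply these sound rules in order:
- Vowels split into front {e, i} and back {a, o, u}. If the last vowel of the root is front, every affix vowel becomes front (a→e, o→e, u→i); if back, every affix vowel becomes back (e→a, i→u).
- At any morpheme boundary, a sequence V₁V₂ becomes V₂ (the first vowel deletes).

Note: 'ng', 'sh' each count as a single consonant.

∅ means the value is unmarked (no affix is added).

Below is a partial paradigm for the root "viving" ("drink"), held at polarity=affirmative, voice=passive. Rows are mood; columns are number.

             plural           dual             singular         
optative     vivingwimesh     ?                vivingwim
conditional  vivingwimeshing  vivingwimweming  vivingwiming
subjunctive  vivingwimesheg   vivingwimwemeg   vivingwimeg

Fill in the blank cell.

vivingwimwem

Attach polarity affirmative -we → vivingwe.
Attach voice passive -um → vivingweum.
Attach number dual -wom → vivingweumwom.
mood = optative: zero marking, form stays vivingweumwom.
Apply vowel harmony: vivingweumwom → vivingweimwem.
Apply vowel deletion: vivingweimwem → vivingwimwem.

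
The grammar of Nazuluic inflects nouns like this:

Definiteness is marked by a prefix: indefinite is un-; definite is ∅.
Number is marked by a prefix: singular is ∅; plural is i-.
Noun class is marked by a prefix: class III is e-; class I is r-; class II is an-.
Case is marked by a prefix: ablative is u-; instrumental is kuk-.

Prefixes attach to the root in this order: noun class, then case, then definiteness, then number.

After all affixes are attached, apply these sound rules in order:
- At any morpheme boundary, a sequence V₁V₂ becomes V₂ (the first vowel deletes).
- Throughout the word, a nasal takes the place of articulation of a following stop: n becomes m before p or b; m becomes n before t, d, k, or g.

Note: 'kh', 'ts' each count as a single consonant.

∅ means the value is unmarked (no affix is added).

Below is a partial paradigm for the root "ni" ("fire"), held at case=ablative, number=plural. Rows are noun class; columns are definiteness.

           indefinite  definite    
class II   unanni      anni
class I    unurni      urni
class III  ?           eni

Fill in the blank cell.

Attach noun class class III e- → eni.
Attach case ablative u- → ueni.
Attach definiteness indefinite un- → unueni.
Attach number plural i- → iunueni.
Apply vowel deletion: iunueni → uneni.
Nasal assimilation: no change.

uneni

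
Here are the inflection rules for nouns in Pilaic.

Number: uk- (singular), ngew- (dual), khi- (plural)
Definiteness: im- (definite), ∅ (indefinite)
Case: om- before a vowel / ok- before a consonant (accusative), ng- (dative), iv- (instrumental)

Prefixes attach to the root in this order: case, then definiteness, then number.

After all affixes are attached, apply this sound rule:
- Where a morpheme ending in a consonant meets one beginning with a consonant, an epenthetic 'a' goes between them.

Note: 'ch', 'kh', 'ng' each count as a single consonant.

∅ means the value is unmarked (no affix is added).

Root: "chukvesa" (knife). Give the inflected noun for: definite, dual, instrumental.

Attach case instrumental iv- → ivchukvesa.
Attach definiteness definite im- → imivchukvesa.
Attach number dual ngew- → ngewimivchukvesa.
Apply epenthesis: ngewimivchukvesa → ngewimivachukvesa.

ngewimivachukvesa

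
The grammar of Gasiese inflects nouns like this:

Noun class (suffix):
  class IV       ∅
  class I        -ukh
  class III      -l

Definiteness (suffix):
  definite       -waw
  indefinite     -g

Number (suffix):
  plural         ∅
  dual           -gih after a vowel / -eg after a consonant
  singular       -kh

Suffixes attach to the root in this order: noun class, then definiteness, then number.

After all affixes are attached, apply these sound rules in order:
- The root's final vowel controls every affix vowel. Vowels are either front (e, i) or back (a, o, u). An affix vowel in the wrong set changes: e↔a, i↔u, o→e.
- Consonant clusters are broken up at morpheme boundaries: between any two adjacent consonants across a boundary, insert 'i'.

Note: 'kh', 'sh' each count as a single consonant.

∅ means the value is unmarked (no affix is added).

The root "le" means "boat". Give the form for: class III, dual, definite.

leliweweg

Attach noun class class III -l → lel.
Attach definiteness definite -waw → lelwaw.
Attach number dual -eg (after consonant 'w') → lelwaweg.
Apply vowel harmony: lelwaweg → lelweweg.
Apply epenthesis: lelweweg → leliweweg.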